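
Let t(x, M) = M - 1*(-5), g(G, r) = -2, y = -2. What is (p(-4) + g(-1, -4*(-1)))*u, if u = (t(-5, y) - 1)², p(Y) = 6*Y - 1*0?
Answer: -104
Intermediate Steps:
t(x, M) = 5 + M (t(x, M) = M + 5 = 5 + M)
p(Y) = 6*Y (p(Y) = 6*Y + 0 = 6*Y)
u = 4 (u = ((5 - 2) - 1)² = (3 - 1)² = 2² = 4)
(p(-4) + g(-1, -4*(-1)))*u = (6*(-4) - 2)*4 = (-24 - 2)*4 = -26*4 = -104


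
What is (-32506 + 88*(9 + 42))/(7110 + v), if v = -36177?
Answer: 28018/29067 ≈ 0.96391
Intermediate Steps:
(-32506 + 88*(9 + 42))/(7110 + v) = (-32506 + 88*(9 + 42))/(7110 - 36177) = (-32506 + 88*51)/(-29067) = (-32506 + 4488)*(-1/29067) = -28018*(-1/29067) = 28018/29067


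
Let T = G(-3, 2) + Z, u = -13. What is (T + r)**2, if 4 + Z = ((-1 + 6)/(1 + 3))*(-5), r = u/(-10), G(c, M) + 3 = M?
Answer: 39601/400 ≈ 99.002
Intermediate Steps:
G(c, M) = -3 + M
r = 13/10 (r = -13/(-10) = -13*(-1/10) = 13/10 ≈ 1.3000)
Z = -41/4 (Z = -4 + ((-1 + 6)/(1 + 3))*(-5) = -4 + (5/4)*(-5) = -4 - 25/4 = -41/4 ≈ -10.250)
T = -45/4 (T = (-3 + 2) - 41/4 = -1 - 41/4 = -45/4 ≈ -11.250)
(T + r)**2 = (-45/4 + 13/10)**2 = (-199/20)**2 = 39601/400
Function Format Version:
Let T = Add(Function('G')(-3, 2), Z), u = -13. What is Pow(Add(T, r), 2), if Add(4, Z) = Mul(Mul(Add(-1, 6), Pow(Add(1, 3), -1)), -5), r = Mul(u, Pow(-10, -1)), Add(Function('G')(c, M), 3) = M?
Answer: Rational(39601, 400) ≈ 99.002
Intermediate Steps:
Function('G')(c, M) = Add(-3, M)
r = Rational(13, 10) (r = Mul(-13, Pow(-10, -1)) = Mul(-13, Rational(-1, 10)) = Rational(13, 10) ≈ 1.3000)
Z = Rational(-41, 4) (Z = Add(-4, Mul(Mul(Add(-1, 6), Pow(Add(1, 3), -1)), -5)) = Add(-4, Mul(Mul(5, Pow(4, -1)), -5)) = Add(-4, Mul(Mul(5, Rational(1, 4)), -5)) = Add(-4, Mul(Rational(5, 4), -5)) = Add(-4, Rational(-25, 4)) = Rational(-41, 4) ≈ -10.250)
T = Rational(-45, 4) (T = Add(Add(-3, 2), Rational(-41, 4)) = Add(-1, Rational(-41, 4)) = Rational(-45, 4) ≈ -11.250)
Pow(Add(T, r), 2) = Pow(Add(Rational(-45, 4), Rational(13, 10)), 2) = Pow(Rational(-199, 20), 2) = Rational(39601, 400)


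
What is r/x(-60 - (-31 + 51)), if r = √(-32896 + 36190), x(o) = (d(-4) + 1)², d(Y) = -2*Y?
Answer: √366/27 ≈ 0.70856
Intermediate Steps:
x(o) = 81 (x(o) = (-2*(-4) + 1)² = (8 + 1)² = 9² = 81)
r = 3*√366 (r = √3294 = 3*√366 ≈ 57.393)
r/x(-60 - (-31 + 51)) = (3*√366)/81 = (3*√366)*(1/81) = √366/27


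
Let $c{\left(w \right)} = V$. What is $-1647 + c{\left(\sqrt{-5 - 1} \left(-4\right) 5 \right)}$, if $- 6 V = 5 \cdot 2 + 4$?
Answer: $- \frac{4948}{3} \approx -1649.3$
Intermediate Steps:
$V = - \frac{7}{3}$ ($V = - \frac{5 \cdot 2 + 4}{6} = - \frac{10 + 4}{6} = \left(- \frac{1}{6}\right) 14 = - \frac{7}{3} \approx -2.3333$)
$c{\left(w \right)} = - \frac{7}{3}$
$-1647 + c{\left(\sqrt{-5 - 1} \left(-4\right) 5 \right)} = -1647 - \frac{7}{3} = - \frac{4948}{3}$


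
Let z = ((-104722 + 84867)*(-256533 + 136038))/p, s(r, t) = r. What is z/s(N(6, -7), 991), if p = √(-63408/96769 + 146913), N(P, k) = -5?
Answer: -159495215*√1375722361313841/4738853563 ≈ -1.2484e+6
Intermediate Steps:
p = √1375722361313841/96769 (p = √(-63408*1/96769 + 146913) = √(-63408/96769 + 146913) = √(14216560689/96769) = √1375722361313841/96769 ≈ 383.29)
z = 797476075*√1375722361313841/4738853563 (z = ((-104722 + 84867)*(-256533 + 136038))/((√1375722361313841/96769)) = (-19855*(-120495))*(√1375722361313841/14216560689) = 2392428225*(√1375722361313841/14216560689) = 797476075*√1375722361313841/4738853563 ≈ 6.2418e+6)
z/s(N(6, -7), 991) = (797476075*√1375722361313841/4738853563)/(-5) = (797476075*√1375722361313841/4738853563)*(-⅕) = -159495215*√1375722361313841/4738853563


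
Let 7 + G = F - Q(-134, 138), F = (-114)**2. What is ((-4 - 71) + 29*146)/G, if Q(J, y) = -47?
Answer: 4159/13036 ≈ 0.31904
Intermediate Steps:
F = 12996
G = 13036 (G = -7 + (12996 - 1*(-47)) = -7 + (12996 + 47) = -7 + 13043 = 13036)
((-4 - 71) + 29*146)/G = ((-4 - 71) + 29*146)/13036 = (-75 + 4234)*(1/13036) = 4159*(1/13036) = 4159/13036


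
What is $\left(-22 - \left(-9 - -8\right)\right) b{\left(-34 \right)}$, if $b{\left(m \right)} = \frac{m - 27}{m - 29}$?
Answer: $- \frac{61}{3} \approx -20.333$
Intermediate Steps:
$b{\left(m \right)} = \frac{-27 + m}{-29 + m}$
$\left(-22 - \left(-9 - -8\right)\right) b{\left(-34 \right)} = \left(-22 - \left(-9 - -8\right)\right) \frac{-27 - 34}{-29 - 34} = \left(-22 - \left(-9 + 8\right)\right) \frac{1}{-63} \left(-61\right) = \left(-22 - -1\right) \left(\left(- \frac{1}{63}\right) \left(-61\right)\right) = \left(-22 + 1\right) \frac{61}{63} = \left(-21\right) \frac{61}{63} = - \frac{61}{3}$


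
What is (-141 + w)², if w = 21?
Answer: 14400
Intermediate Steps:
(-141 + w)² = (-141 + 21)² = (-120)² = 14400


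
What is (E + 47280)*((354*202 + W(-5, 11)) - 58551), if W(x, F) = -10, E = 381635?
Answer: 5553162505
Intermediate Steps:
(E + 47280)*((354*202 + W(-5, 11)) - 58551) = (381635 + 47280)*((354*202 - 10) - 58551) = 428915*((71508 - 10) - 58551) = 428915*(71498 - 58551) = 428915*12947 = 5553162505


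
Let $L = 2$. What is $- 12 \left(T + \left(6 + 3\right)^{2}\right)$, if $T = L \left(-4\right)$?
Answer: $-876$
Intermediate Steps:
$T = -8$ ($T = 2 \left(-4\right) = -8$)
$- 12 \left(T + \left(6 + 3\right)^{2}\right) = - 12 \left(-8 + \left(6 + 3\right)^{2}\right) = - 12 \left(-8 + 9^{2}\right) = - 12 \left(-8 + 81\right) = \left(-12\right) 73 = -876$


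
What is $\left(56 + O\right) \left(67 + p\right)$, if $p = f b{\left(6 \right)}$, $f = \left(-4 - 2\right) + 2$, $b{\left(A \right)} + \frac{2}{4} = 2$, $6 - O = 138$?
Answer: $-4636$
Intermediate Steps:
$O = -132$ ($O = 6 - 138 = -132$)
$b{\left(A \right)} = \frac{3}{2}$ ($b{\left(A \right)} = - \frac{1}{2} + 2 = \frac{3}{2}$)
$f = -4$ ($f = -6 + 2 = -4$)
$p = -6$ ($p = \left(-4\right) \frac{3}{2} = -6$)
$\left(56 + O\right) \left(67 + p\right) = \left(56 - 132\right) \left(67 - 6\right) = \left(-76\right) 61 = -4636$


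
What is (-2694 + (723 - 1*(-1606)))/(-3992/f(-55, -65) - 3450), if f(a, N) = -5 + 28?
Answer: 8395/83342 ≈ 0.10073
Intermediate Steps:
f(a, N) = 23
(-2694 + (723 - 1*(-1606)))/(-3992/f(-55, -65) - 3450) = (-2694 + (723 - 1*(-1606)))/(-3992/23 - 3450) = (-2694 + (723 + 1606))/(-3992*1/23 - 3450) = (-2694 + 2329)/(-3992/23 - 3450) = -365/(-83342/23) = -365*(-23/83342) = 8395/83342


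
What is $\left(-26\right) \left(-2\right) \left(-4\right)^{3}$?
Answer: $-3328$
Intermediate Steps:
$\left(-26\right) \left(-2\right) \left(-4\right)^{3} = 52 \left(-64\right) = -3328$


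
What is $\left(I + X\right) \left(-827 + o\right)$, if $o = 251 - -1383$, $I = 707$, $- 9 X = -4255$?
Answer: $\frac{2856242}{3} \approx 9.5208 \cdot 10^{5}$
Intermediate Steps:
$X = \frac{4255}{9}$ ($X = \left(- \frac{1}{9}\right) \left(-4255\right) = \frac{4255}{9} \approx 472.78$)
$o = 1634$ ($o = 251 + 1383 = 1634$)
$\left(I + X\right) \left(-827 + o\right) = \left(707 + \frac{4255}{9}\right) \left(-827 + 1634\right) = \frac{10618}{9} \cdot 807 = \frac{2856242}{3}$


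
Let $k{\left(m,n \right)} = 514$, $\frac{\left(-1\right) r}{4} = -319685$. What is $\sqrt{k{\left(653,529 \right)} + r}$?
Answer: $\sqrt{1279254} \approx 1131.0$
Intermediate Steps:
$r = 1278740$ ($r = \left(-4\right) \left(-319685\right) = 1278740$)
$\sqrt{k{\left(653,529 \right)} + r} = \sqrt{514 + 1278740} = \sqrt{1279254}$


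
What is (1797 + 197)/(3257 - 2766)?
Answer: 1994/491 ≈ 4.0611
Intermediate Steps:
(1797 + 197)/(3257 - 2766) = 1994/491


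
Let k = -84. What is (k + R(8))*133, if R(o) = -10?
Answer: -12502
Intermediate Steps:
(k + R(8))*133 = (-84 - 10)*133 = -94*133 = -12502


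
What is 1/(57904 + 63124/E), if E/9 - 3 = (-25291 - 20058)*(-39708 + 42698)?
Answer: 1220341563/70662657800828 ≈ 1.7270e-5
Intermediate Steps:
E = -1220341563 (E = 27 + 9*((-25291 - 20058)*(-39708 + 42698)) = 27 + 9*(-45349*2990) = 27 + 9*(-135593510) = 27 - 1220341590 = -1220341563)
1/(57904 + 63124/E) = 1/(57904 + 63124/(-1220341563)) = 1/(57904 + 63124*(-1/1220341563)) = 1/(57904 - 63124/1220341563) = 1/(70662657800828/1220341563) = 1220341563/70662657800828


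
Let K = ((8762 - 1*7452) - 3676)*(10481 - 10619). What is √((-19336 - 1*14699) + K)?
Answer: 3*√32497 ≈ 540.81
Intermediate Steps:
K = 326508 (K = ((8762 - 7452) - 3676)*(-138) = (1310 - 3676)*(-138) = -2366*(-138) = 326508)
√((-19336 - 1*14699) + K) = √((-19336 - 1*14699) + 326508) = √((-19336 - 14699) + 326508) = √(-34035 + 326508) = √292473 = 3*√32497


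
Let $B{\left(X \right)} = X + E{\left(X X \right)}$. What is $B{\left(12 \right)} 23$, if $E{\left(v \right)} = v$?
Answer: $3588$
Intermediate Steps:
$B{\left(X \right)} = X + X^{2}$ ($B{\left(X \right)} = X + X X = X + X^{2}$)
$B{\left(12 \right)} 23 = 12 \left(1 + 12\right) 23 = 12 \cdot 13 \cdot 23 = 156 \cdot 23 = 3588$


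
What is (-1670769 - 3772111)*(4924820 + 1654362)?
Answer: -35809698124160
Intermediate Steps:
(-1670769 - 3772111)*(4924820 + 1654362) = -5442880*6579182 = -35809698124160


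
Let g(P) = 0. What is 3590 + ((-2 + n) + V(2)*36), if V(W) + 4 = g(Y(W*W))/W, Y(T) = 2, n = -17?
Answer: 3427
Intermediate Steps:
V(W) = -4 (V(W) = -4 + 0/W = -4 + 0 = -4)
3590 + ((-2 + n) + V(2)*36) = 3590 + ((-2 - 17) - 4*36) = 3590 + (-19 - 144) = 3590 - 163 = 3427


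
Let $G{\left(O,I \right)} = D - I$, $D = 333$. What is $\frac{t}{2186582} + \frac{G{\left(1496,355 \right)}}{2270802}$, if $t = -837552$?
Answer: $- \frac{475490715377}{1241323694691} \approx -0.38305$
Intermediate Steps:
$G{\left(O,I \right)} = 333 - I$
$\frac{t}{2186582} + \frac{G{\left(1496,355 \right)}}{2270802} = - \frac{837552}{2186582} + \frac{333 - 355}{2270802} = \left(-837552\right) \frac{1}{2186582} + \left(333 - 355\right) \frac{1}{2270802} = - \frac{418776}{1093291} - \frac{11}{1135401} = - \frac{475490715377}{1241323694691}$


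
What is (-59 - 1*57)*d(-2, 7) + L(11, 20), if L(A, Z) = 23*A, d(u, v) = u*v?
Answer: 1877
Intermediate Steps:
(-59 - 1*57)*d(-2, 7) + L(11, 20) = (-59 - 1*57)*(-2*7) + 23*11 = (-59 - 57)*(-14) + 253 = -116*(-14) + 253 = 1624 + 253 = 1877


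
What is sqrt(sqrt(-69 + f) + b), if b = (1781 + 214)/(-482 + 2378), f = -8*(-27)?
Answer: sqrt(105070 + 698992*sqrt(3))/316 ≈ 3.6300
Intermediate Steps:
f = 216
b = 665/632 (b = 1995/1896 = 1995*(1/1896) = 665/632 ≈ 1.0522)
sqrt(sqrt(-69 + f) + b) = sqrt(sqrt(-69 + 216) + 665/632) = sqrt(sqrt(147) + 665/632) = sqrt(7*sqrt(3) + 665/632) = sqrt(665/632 + 7*sqrt(3))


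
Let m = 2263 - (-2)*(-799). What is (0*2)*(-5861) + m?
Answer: 665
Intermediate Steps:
m = 665 (m = 2263 - 1*1598 = 2263 - 1598 = 665)
(0*2)*(-5861) + m = (0*2)*(-5861) + 665 = 0*(-5861) + 665 = 0 + 665 = 665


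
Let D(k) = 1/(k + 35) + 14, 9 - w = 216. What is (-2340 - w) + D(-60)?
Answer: -52976/25 ≈ -2119.0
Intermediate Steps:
w = -207 (w = 9 - 1*216 = 9 - 216 = -207)
D(k) = 14 + 1/(35 + k) (D(k) = 1/(35 + k) + 14 = 14 + 1/(35 + k))
(-2340 - w) + D(-60) = (-2340 - 1*(-207)) + (491 + 14*(-60))/(35 - 60) = (-2340 + 207) + (491 - 840)/(-25) = -2133 - 1/25*(-349) = -2133 + 349/25 = -52976/25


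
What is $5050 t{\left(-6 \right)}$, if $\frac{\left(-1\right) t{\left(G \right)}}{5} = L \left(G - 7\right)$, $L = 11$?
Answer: $3610750$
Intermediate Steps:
$t{\left(G \right)} = 385 - 55 G$ ($t{\left(G \right)} = - 5 \cdot 11 \left(G - 7\right) = - 5 \cdot 11 \left(-7 + G\right) = - 5 \left(-77 + 11 G\right) = 385 - 55 G$)
$5050 t{\left(-6 \right)} = 5050 \left(385 - -330\right) = 5050 \left(385 + 330\right) = 5050 \cdot 715 = 3610750$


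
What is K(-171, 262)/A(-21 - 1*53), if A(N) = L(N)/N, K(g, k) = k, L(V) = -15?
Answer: 19388/15 ≈ 1292.5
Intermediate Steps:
A(N) = -15/N
K(-171, 262)/A(-21 - 1*53) = 262/((-15/(-21 - 1*53))) = 262/((-15/(-21 - 53))) = 262/((-15/(-74))) = 262/((-15*(-1/74))) = 262/(15/74) = 262*(74/15) = 19388/15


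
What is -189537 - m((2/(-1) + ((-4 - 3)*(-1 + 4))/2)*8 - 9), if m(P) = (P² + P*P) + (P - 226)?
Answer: -212964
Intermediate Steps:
m(P) = -226 + P + 2*P² (m(P) = (P² + P²) + (-226 + P) = 2*P² + (-226 + P) = -226 + P + 2*P²)
-189537 - m((2/(-1) + ((-4 - 3)*(-1 + 4))/2)*8 - 9) = -189537 - (-226 + ((2/(-1) + ((-4 - 3)*(-1 + 4))/2)*8 - 9) + 2*((2/(-1) + ((-4 - 3)*(-1 + 4))/2)*8 - 9)²) = -189537 - (-226 + ((2*(-1) - 7*3*(½))*8 - 9) + 2*((2*(-1) - 7*3*(½))*8 - 9)²) = -189537 - (-226 + ((-2 - 21*½)*8 - 9) + 2*((-2 - 21*½)*8 - 9)²) = -189537 - (-226 + ((-2 - 21/2)*8 - 9) + 2*((-2 - 21/2)*8 - 9)²) = -189537 - (-226 + (-25/2*8 - 9) + 2*(-25/2*8 - 9)²) = -189537 - (-226 + (-100 - 9) + 2*(-100 - 9)²) = -189537 - (-226 - 109 + 2*(-109)²) = -189537 - (-226 - 109 + 2*11881) = -189537 - (-226 - 109 + 23762) = -189537 - 1*23427 = -189537 - 23427 = -212964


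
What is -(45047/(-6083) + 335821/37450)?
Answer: -50826999/32544050 ≈ -1.5618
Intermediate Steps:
-(45047/(-6083) + 335821/37450) = -(45047*(-1/6083) + 335821*(1/37450)) = -(-45047/6083 + 335821/37450) = -1*50826999/32544050 = -50826999/32544050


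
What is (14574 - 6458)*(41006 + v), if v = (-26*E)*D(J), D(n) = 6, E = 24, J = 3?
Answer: 302418392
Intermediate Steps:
v = -3744 (v = -26*24*6 = -624*6 = -3744)
(14574 - 6458)*(41006 + v) = (14574 - 6458)*(41006 - 3744) = 8116*37262 = 302418392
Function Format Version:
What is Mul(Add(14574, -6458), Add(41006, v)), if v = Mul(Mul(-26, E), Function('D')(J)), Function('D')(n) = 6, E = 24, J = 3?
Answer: 302418392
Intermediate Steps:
v = -3744 (v = Mul(Mul(-26, 24), 6) = Mul(-624, 6) = -3744)
Mul(Add(14574, -6458), Add(41006, v)) = Mul(Add(14574, -6458), Add(41006, -3744)) = Mul(8116, 37262) = 302418392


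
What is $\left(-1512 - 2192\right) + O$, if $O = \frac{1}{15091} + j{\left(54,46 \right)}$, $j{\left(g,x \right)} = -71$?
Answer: $- \frac{56968524}{15091} \approx -3775.0$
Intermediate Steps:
$O = - \frac{1071460}{15091}$ ($O = \frac{1}{15091} - 71 = - \frac{1071460}{15091} \approx -71.0$)
$\left(-1512 - 2192\right) + O = \left(-1512 - 2192\right) - \frac{1071460}{15091} = -3704 - \frac{1071460}{15091} = - \frac{56968524}{15091}$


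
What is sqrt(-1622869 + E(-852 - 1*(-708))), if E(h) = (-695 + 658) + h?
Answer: 5*I*sqrt(64922) ≈ 1274.0*I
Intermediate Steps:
E(h) = -37 + h
sqrt(-1622869 + E(-852 - 1*(-708))) = sqrt(-1622869 + (-37 + (-852 - 1*(-708)))) = sqrt(-1622869 + (-37 + (-852 + 708))) = sqrt(-1622869 + (-37 - 144)) = sqrt(-1622869 - 181) = sqrt(-1623050) = 5*I*sqrt(64922)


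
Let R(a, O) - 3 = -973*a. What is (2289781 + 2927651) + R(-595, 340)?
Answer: 5796370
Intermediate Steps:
R(a, O) = 3 - 973*a
(2289781 + 2927651) + R(-595, 340) = (2289781 + 2927651) + (3 - 973*(-595)) = 5217432 + (3 + 578935) = 5217432 + 578938 = 5796370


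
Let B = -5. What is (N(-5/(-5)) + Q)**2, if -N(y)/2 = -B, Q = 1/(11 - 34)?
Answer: 53361/529 ≈ 100.87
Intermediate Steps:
Q = -1/23 (Q = 1/(-23) = -1/23 ≈ -0.043478)
N(y) = -10 (N(y) = -(-2)*(-5) = -2*5 = -10)
(N(-5/(-5)) + Q)**2 = (-10 - 1/23)**2 = (-231/23)**2 = 53361/529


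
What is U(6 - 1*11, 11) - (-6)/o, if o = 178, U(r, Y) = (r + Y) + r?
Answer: 92/89 ≈ 1.0337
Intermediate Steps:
U(r, Y) = Y + 2*r (U(r, Y) = (Y + r) + r = Y + 2*r)
U(6 - 1*11, 11) - (-6)/o = (11 + 2*(6 - 1*11)) - (-6)/178 = (11 + 2*(6 - 11)) - (-6)/178 = (11 + 2*(-5)) - 1*(-3/89) = (11 - 10) + 3/89 = 1 + 3/89 = 92/89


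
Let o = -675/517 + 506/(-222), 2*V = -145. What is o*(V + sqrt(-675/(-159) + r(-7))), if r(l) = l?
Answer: 14915135/57387 - 205726*I*sqrt(7738)/3041511 ≈ 259.9 - 5.95*I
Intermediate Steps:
V = -145/2 (V = (1/2)*(-145) = -145/2 ≈ -72.500)
o = -205726/57387 (o = -675*1/517 + 506*(-1/222) = -675/517 - 253/111 = -205726/57387 ≈ -3.5849)
o*(V + sqrt(-675/(-159) + r(-7))) = -205726*(-145/2 + sqrt(-675/(-159) - 7))/57387 = -205726*(-145/2 + sqrt(-675*(-1/159) - 7))/57387 = -205726*(-145/2 + sqrt(225/53 - 7))/57387 = -205726*(-145/2 + sqrt(-146/53))/57387 = -205726*(-145/2 + I*sqrt(7738)/53)/57387 = 14915135/57387 - 205726*I*sqrt(7738)/3041511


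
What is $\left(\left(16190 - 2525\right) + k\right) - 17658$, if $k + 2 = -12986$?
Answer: $-16981$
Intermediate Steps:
$k = -12988$ ($k = -2 - 12986 = -12988$)
$\left(\left(16190 - 2525\right) + k\right) - 17658 = \left(\left(16190 - 2525\right) - 12988\right) - 17658 = \left(13665 - 12988\right) - 17658 = 677 - 17658 = -16981$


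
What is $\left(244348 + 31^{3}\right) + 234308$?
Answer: $508447$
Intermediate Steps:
$\left(244348 + 31^{3}\right) + 234308 = \left(244348 + 29791\right) + 234308 = 274139 + 234308 = 508447$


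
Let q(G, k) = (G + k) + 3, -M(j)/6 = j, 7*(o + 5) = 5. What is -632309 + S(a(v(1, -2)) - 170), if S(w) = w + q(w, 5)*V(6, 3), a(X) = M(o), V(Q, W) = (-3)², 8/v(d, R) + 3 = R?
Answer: -4435759/7 ≈ -6.3368e+5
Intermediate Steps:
o = -30/7 (o = -5 + (⅐)*5 = -5 + 5/7 = -30/7 ≈ -4.2857)
M(j) = -6*j
v(d, R) = 8/(-3 + R)
V(Q, W) = 9
a(X) = 180/7 (a(X) = -6*(-30/7) = 180/7)
q(G, k) = 3 + G + k
S(w) = 72 + 10*w (S(w) = w + (3 + w + 5)*9 = w + (8 + w)*9 = w + (72 + 9*w) = 72 + 10*w)
-632309 + S(a(v(1, -2)) - 170) = -632309 + (72 + 10*(180/7 - 170)) = -632309 + (72 + 10*(-1010/7)) = -632309 + (72 - 10100/7) = -632309 - 9596/7 = -4435759/7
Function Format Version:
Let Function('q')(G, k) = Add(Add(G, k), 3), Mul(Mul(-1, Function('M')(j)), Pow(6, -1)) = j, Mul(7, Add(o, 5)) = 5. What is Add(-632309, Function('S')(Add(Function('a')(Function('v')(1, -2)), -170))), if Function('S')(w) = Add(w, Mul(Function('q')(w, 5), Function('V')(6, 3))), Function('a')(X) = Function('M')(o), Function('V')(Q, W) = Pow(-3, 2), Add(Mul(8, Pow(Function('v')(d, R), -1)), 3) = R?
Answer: Rational(-4435759, 7) ≈ -6.3368e+5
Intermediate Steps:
o = Rational(-30, 7) (o = Add(-5, Mul(Rational(1, 7), 5)) = Add(-5, Rational(5, 7)) = Rational(-30, 7) ≈ -4.2857)
Function('M')(j) = Mul(-6, j)
Function('v')(d, R) = Mul(8, Pow(Add(-3, R), -1))
Function('V')(Q, W) = 9
Function('a')(X) = Rational(180, 7) (Function('a')(X) = Mul(-6, Rational(-30, 7)) = Rational(180, 7))
Function('q')(G, k) = Add(3, G, k)
Function('S')(w) = Add(72, Mul(10, w)) (Function('S')(w) = Add(w, Mul(Add(3, w, 5), 9)) = Add(w, Mul(Add(8, w), 9)) = Add(w, Add(72, Mul(9, w))) = Add(72, Mul(10, w)))
Add(-632309, Function('S')(Add(Function('a')(Function('v')(1, -2)), -170))) = Add(-632309, Add(72, Mul(10, Add(Rational(180, 7), -170)))) = Add(-632309, Add(72, Mul(10, Rational(-1010, 7)))) = Add(-632309, Add(72, Rational(-10100, 7))) = Add(-632309, Rational(-9596, 7)) = Rational(-4435759, 7)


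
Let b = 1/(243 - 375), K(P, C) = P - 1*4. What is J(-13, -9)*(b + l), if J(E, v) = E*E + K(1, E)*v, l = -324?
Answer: -2095681/33 ≈ -63506.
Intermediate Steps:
K(P, C) = -4 + P (K(P, C) = P - 4 = -4 + P)
J(E, v) = E² - 3*v (J(E, v) = E*E + (-4 + 1)*v = E² - 3*v)
b = -1/132 (b = 1/(-132) = -1/132 ≈ -0.0075758)
J(-13, -9)*(b + l) = ((-13)² - 3*(-9))*(-1/132 - 324) = (169 + 27)*(-42769/132) = 196*(-42769/132) = -2095681/33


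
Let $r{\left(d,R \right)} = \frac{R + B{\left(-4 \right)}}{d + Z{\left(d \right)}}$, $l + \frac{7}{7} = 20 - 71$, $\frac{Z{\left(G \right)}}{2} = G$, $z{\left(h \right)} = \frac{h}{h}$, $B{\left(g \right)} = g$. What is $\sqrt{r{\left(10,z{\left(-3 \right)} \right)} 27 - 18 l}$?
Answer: $\frac{3 \sqrt{10370}}{10} \approx 30.55$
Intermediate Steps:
$z{\left(h \right)} = 1$
$Z{\left(G \right)} = 2 G$
$l = -52$ ($l = -1 + \left(20 - 71\right) = -1 - 51 = -52$)
$r{\left(d,R \right)} = \frac{-4 + R}{3 d}$ ($r{\left(d,R \right)} = \frac{R - 4}{d + 2 d} = \frac{-4 + R}{3 d}$)
$\sqrt{r{\left(10,z{\left(-3 \right)} \right)} 27 - 18 l} = \sqrt{\frac{-4 + 1}{3 \cdot 10} \cdot 27 - -936} = \sqrt{\frac{1}{3} \cdot \frac{1}{10} \left(-3\right) 27 + 936} = \sqrt{\left(- \frac{1}{10}\right) 27 + 936} = \sqrt{- \frac{27}{10} + 936} = \sqrt{\frac{9333}{10}} = \frac{3 \sqrt{10370}}{10}$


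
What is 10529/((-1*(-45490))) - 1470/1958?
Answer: -23127259/44534710 ≈ -0.51931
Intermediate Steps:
10529/((-1*(-45490))) - 1470/1958 = 10529/45490 - 1470*1/1958 = 10529*(1/45490) - 735/979 = 10529/45490 - 735/979 = -23127259/44534710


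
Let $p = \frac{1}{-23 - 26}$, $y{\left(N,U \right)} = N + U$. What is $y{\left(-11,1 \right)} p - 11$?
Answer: $- \frac{529}{49} \approx -10.796$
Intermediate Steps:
$p = - \frac{1}{49}$ ($p = \frac{1}{-49} = - \frac{1}{49} \approx -0.020408$)
$y{\left(-11,1 \right)} p - 11 = \left(-11 + 1\right) \left(- \frac{1}{49}\right) - 11 = \left(-10\right) \left(- \frac{1}{49}\right) - 11 = \frac{10}{49} - 11 = - \frac{529}{49}$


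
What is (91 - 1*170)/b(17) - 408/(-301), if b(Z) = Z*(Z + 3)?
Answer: 114941/102340 ≈ 1.1231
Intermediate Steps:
b(Z) = Z*(3 + Z)
(91 - 1*170)/b(17) - 408/(-301) = (91 - 1*170)/((17*(3 + 17))) - 408/(-301) = (91 - 170)/((17*20)) - 408*(-1/301) = -79/340 + 408/301 = 114941/102340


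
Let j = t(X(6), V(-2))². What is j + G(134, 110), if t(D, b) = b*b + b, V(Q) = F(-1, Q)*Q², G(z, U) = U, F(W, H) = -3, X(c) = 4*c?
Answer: 17534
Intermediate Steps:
V(Q) = -3*Q²
t(D, b) = b + b² (t(D, b) = b² + b = b + b²)
j = 17424 (j = ((-3*(-2)²)*(1 - 3*(-2)²))² = ((-3*4)*(1 - 3*4))² = (-12*(1 - 12))² = (-12*(-11))² = 132² = 17424)
j + G(134, 110) = 17424 + 110 = 17534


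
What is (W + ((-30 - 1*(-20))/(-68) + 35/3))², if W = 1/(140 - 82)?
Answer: 306180004/2187441 ≈ 139.97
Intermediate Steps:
W = 1/58 ≈ 0.017241
(W + ((-30 - 1*(-20))/(-68) + 35/3))² = (1/58 + ((-30 - 1*(-20))/(-68) + 35/3))² = (1/58 + ((-30 + 20)*(-1/68) + 35*(⅓)))² = (1/58 + (-10*(-1/68) + 35/3))² = (1/58 + (5/34 + 35/3))² = (1/58 + 1205/102)² = (17498/1479)² = 306180004/2187441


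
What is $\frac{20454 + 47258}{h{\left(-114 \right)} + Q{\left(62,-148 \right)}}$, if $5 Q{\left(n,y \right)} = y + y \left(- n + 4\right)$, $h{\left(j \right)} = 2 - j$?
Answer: $\frac{1840}{49} \approx 37.551$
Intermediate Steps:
$Q{\left(n,y \right)} = \frac{y}{5} + \frac{y \left(4 - n\right)}{5}$ ($Q{\left(n,y \right)} = \frac{y + y \left(- n + 4\right)}{5} = \frac{y + y \left(4 - n\right)}{5} = \frac{y}{5} + \frac{y \left(4 - n\right)}{5}$)
$\frac{20454 + 47258}{h{\left(-114 \right)} + Q{\left(62,-148 \right)}} = \frac{20454 + 47258}{\left(2 - -114\right) + \frac{1}{5} \left(-148\right) \left(5 - 62\right)} = \frac{67712}{\left(2 + 114\right) + \frac{1}{5} \left(-148\right) \left(5 - 62\right)} = \frac{67712}{116 + \frac{1}{5} \left(-148\right) \left(-57\right)} = \frac{67712}{116 + \frac{8436}{5}} = \frac{67712}{\frac{9016}{5}} = 67712 \cdot \frac{5}{9016} = \frac{1840}{49}$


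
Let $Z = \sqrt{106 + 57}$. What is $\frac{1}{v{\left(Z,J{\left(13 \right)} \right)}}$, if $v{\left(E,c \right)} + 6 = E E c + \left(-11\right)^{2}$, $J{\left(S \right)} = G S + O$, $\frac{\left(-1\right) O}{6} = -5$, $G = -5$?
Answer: $- \frac{1}{5590} \approx -0.00017889$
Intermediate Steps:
$O = 30$ ($O = \left(-6\right) \left(-5\right) = 30$)
$Z = \sqrt{163} \approx 12.767$
$J{\left(S \right)} = 30 - 5 S$ ($J{\left(S \right)} = - 5 S + 30 = 30 - 5 S$)
$v{\left(E,c \right)} = 115 + c E^{2}$ ($v{\left(E,c \right)} = -6 + \left(E E c + \left(-11\right)^{2}\right) = -6 + \left(E^{2} c + 121\right) = -6 + \left(c E^{2} + 121\right) = -6 + \left(121 + c E^{2}\right) = 115 + c E^{2}$)
$\frac{1}{v{\left(Z,J{\left(13 \right)} \right)}} = \frac{1}{115 + \left(30 - 65\right) \left(\sqrt{163}\right)^{2}} = \frac{1}{115 + \left(30 - 65\right) 163} = \frac{1}{115 - 5705} = \frac{1}{-5590} = - \frac{1}{5590}$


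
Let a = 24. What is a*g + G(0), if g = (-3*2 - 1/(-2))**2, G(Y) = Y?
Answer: 726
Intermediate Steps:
g = 121/4 (g = (-6 - 1*(-1/2))**2 = (-6 + 1/2)**2 = (-11/2)**2 = 121/4 ≈ 30.250)
a*g + G(0) = 24*(121/4) + 0 = 726 + 0 = 726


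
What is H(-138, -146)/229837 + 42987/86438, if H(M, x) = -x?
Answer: 9892623067/19866650606 ≈ 0.49795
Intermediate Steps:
H(-138, -146)/229837 + 42987/86438 = -1*(-146)/229837 + 42987/86438 = 146*(1/229837) + 42987*(1/86438) = 146/229837 + 42987/86438 = 9892623067/19866650606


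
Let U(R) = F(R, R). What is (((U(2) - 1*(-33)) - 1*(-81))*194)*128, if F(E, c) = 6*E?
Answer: 3128832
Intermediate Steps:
U(R) = 6*R
(((U(2) - 1*(-33)) - 1*(-81))*194)*128 = (((6*2 - 1*(-33)) - 1*(-81))*194)*128 = (((12 + 33) + 81)*194)*128 = ((45 + 81)*194)*128 = (126*194)*128 = 24444*128 = 3128832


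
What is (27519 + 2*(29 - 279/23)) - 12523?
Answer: 345684/23 ≈ 15030.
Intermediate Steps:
(27519 + 2*(29 - 279/23)) - 12523 = (27519 + 2*(388/23)) - 12523 = (27519 + 776/23) - 12523 = 633713/23 - 12523 = 345684/23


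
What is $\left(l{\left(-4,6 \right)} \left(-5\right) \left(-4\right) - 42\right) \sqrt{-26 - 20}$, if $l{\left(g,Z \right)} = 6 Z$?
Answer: $678 i \sqrt{46} \approx 4598.4 i$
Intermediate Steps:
$\left(l{\left(-4,6 \right)} \left(-5\right) \left(-4\right) - 42\right) \sqrt{-26 - 20} = \left(6 \cdot 6 \left(-5\right) \left(-4\right) - 42\right) \sqrt{-26 - 20} = \left(36 \left(-5\right) \left(-4\right) - 42\right) \sqrt{-46} = \left(\left(-180\right) \left(-4\right) - 42\right) i \sqrt{46} = \left(720 - 42\right) i \sqrt{46} = 678 i \sqrt{46}$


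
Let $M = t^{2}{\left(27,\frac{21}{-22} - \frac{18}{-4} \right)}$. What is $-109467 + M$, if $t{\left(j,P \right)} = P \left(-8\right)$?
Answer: $- \frac{13148163}{121} \approx -1.0866 \cdot 10^{5}$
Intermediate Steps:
$t{\left(j,P \right)} = - 8 P$
$M = \frac{97344}{121}$ ($M = \left(- 8 \left(\frac{21}{-22} - \frac{18}{-4}\right)\right)^{2} = \left(- 8 \left(21 \left(- \frac{1}{22}\right) - - \frac{9}{2}\right)\right)^{2} = \left(- 8 \left(- \frac{21}{22} + \frac{9}{2}\right)\right)^{2} = \left(\left(-8\right) \frac{39}{11}\right)^{2} = \left(- \frac{312}{11}\right)^{2} = \frac{97344}{121} \approx 804.5$)
$-109467 + M = -109467 + \frac{97344}{121} = - \frac{13148163}{121}$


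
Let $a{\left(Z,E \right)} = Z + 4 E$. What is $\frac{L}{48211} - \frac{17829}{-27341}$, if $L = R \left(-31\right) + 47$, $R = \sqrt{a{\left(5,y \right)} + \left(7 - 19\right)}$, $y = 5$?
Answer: $\frac{860838946}{1318136951} - \frac{31 \sqrt{13}}{48211} \approx 0.65075$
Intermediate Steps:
$R = \sqrt{13}$ ($R = \sqrt{\left(5 + 4 \cdot 5\right) + \left(7 - 19\right)} = \sqrt{\left(5 + 20\right) - 12} = \sqrt{25 - 12} = \sqrt{13} \approx 3.6056$)
$L = 47 - 31 \sqrt{13}$ ($L = \sqrt{13} \left(-31\right) + 47 = - 31 \sqrt{13} + 47 = 47 - 31 \sqrt{13} \approx -64.772$)
$\frac{L}{48211} - \frac{17829}{-27341} = \frac{47 - 31 \sqrt{13}}{48211} - \frac{17829}{-27341} = \left(47 - 31 \sqrt{13}\right) \frac{1}{48211} - - \frac{17829}{27341} = \left(\frac{47}{48211} - \frac{31 \sqrt{13}}{48211}\right) + \frac{17829}{27341} = \frac{860838946}{1318136951} - \frac{31 \sqrt{13}}{48211}$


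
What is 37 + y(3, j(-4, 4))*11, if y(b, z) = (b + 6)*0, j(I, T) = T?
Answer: 37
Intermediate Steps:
y(b, z) = 0 (y(b, z) = (6 + b)*0 = 0)
37 + y(3, j(-4, 4))*11 = 37 + 0*11 = 37 + 0 = 37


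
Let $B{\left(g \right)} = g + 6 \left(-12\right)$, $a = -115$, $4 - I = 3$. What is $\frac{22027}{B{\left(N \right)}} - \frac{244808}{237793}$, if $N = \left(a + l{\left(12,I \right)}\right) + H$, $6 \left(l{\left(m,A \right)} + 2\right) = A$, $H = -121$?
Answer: $- \frac{31882296538}{442057187} \approx -72.123$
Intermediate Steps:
$I = 1$ ($I = 4 - 3 = 1$)
$l{\left(m,A \right)} = -2 + \frac{A}{6}$
$N = - \frac{1427}{6}$ ($N = \left(-115 + \left(-2 + \frac{1}{6} \cdot 1\right)\right) - 121 = \left(-115 + \left(-2 + \frac{1}{6}\right)\right) - 121 = \left(-115 - \frac{11}{6}\right) - 121 = - \frac{701}{6} - 121 = - \frac{1427}{6} \approx -237.83$)
$B{\left(g \right)} = -72 + g$ ($B{\left(g \right)} = g - 72 = -72 + g$)
$\frac{22027}{B{\left(N \right)}} - \frac{244808}{237793} = \frac{22027}{-72 - \frac{1427}{6}} - \frac{244808}{237793} = \frac{22027}{- \frac{1859}{6}} - \frac{244808}{237793} = 22027 \left(- \frac{6}{1859}\right) - \frac{244808}{237793} = - \frac{132162}{1859} - \frac{244808}{237793} = - \frac{31882296538}{442057187}$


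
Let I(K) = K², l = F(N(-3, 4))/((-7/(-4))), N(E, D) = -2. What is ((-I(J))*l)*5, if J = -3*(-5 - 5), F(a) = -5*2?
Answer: 180000/7 ≈ 25714.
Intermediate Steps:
F(a) = -10
l = -40/7 (l = -10/((-7/(-4))) = -10/((-7*(-¼))) = -10/7/4 = -10*4/7 = -40/7 ≈ -5.7143)
J = 30 (J = -3*(-10) = 30)
((-I(J))*l)*5 = (-1*30²*(-40/7))*5 = (-1*900*(-40/7))*5 = -900*(-40/7)*5 = (36000/7)*5 = 180000/7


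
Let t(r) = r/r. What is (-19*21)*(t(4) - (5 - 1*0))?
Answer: 1596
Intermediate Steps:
t(r) = 1
(-19*21)*(t(4) - (5 - 1*0)) = (-19*21)*(1 - (5 - 1*0)) = -399*(1 - (5 + 0)) = -399*(1 - 1*5) = -399*(1 - 5) = -399*(-4) = 1596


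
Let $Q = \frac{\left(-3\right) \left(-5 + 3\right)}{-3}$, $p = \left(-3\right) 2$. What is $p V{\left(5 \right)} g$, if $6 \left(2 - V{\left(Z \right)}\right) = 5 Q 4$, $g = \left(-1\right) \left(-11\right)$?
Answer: $-572$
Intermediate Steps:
$p = -6$
$Q = -2$ ($Q = \left(-3\right) \left(-2\right) \left(- \frac{1}{3}\right) = 6 \left(- \frac{1}{3}\right) = -2$)
$g = 11$
$V{\left(Z \right)} = \frac{26}{3}$ ($V{\left(Z \right)} = 2 - \frac{5 \left(-2\right) 4}{6} = 2 - \frac{\left(-10\right) 4}{6} = 2 - - \frac{20}{3} = 2 + \frac{20}{3} = \frac{26}{3}$)
$p V{\left(5 \right)} g = \left(-6\right) \frac{26}{3} \cdot 11 = \left(-52\right) 11 = -572$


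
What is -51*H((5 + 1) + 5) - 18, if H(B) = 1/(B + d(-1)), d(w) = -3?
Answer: -195/8 ≈ -24.375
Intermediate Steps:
H(B) = 1/(-3 + B) (H(B) = 1/(B - 3) = 1/(-3 + B))
-51*H((5 + 1) + 5) - 18 = -51/(-3 + ((5 + 1) + 5)) - 18 = -51/(-3 + (6 + 5)) - 18 = -51/(-3 + 11) - 18 = -51/8 - 18 = -195/8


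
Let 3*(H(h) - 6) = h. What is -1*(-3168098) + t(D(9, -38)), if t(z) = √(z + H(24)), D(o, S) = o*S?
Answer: 3168098 + 2*I*√82 ≈ 3.1681e+6 + 18.111*I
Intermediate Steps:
H(h) = 6 + h/3
D(o, S) = S*o
t(z) = √(14 + z) (t(z) = √(z + (6 + (⅓)*24)) = √(z + (6 + 8)) = √(z + 14) = √(14 + z))
-1*(-3168098) + t(D(9, -38)) = -1*(-3168098) + √(14 - 38*9) = 3168098 + √(14 - 342) = 3168098 + √(-328) = 3168098 + 2*I*√82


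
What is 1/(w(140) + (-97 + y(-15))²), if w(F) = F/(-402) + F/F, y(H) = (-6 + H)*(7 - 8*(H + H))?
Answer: 201/5612051987 ≈ 3.5816e-8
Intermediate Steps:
y(H) = (-6 + H)*(7 - 16*H)
w(F) = 1 - F/402 (w(F) = F*(-1/402) + 1 = -F/402 + 1 = 1 - F/402)
1/(w(140) + (-97 + y(-15))²) = 1/((1 - 1/402*140) + (-97 + (-42 - 16*(-15)² + 103*(-15)))²) = 1/((1 - 70/201) + (-97 + (-42 - 16*225 - 1545))²) = 1/(131/201 + (-97 + (-42 - 3600 - 1545))²) = 1/(131/201 + (-97 - 5187)²) = 1/(131/201 + (-5284)²) = 1/(131/201 + 27920656) = 1/(5612051987/201) = 201/5612051987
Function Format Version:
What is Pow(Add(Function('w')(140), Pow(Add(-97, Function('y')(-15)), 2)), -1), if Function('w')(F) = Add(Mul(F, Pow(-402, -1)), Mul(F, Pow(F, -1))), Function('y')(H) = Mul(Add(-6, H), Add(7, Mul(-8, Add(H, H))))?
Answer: Rational(201, 5612051987) ≈ 3.5816e-8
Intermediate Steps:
Function('y')(H) = Mul(Add(-6, H), Add(7, Mul(-16, H))) (Function('y')(H) = Mul(Add(-6, H), Add(7, Mul(-8, Mul(2, H)))) = Mul(Add(-6, H), Add(7, Mul(-16, H))))
Function('w')(F) = Add(1, Mul(Rational(-1, 402), F)) (Function('w')(F) = Add(Mul(F, Rational(-1, 402)), 1) = Add(Mul(Rational(-1, 402), F), 1) = Add(1, Mul(Rational(-1, 402), F)))
Pow(Add(Function('w')(140), Pow(Add(-97, Function('y')(-15)), 2)), -1) = Pow(Add(Add(1, Mul(Rational(-1, 402), 140)), Pow(Add(-97, Add(-42, Mul(-16, Pow(-15, 2)), Mul(103, -15))), 2)), -1) = Pow(Add(Add(1, Rational(-70, 201)), Pow(Add(-97, Add(-42, Mul(-16, 225), -1545)), 2)), -1) = Pow(Add(Rational(131, 201), Pow(Add(-97, Add(-42, -3600, -1545)), 2)), -1) = Pow(Add(Rational(131, 201), Pow(Add(-97, -5187), 2)), -1) = Pow(Add(Rational(131, 201), Pow(-5284, 2)), -1) = Pow(Add(Rational(131, 201), 27920656), -1) = Pow(Rational(5612051987, 201), -1) = Rational(201, 5612051987)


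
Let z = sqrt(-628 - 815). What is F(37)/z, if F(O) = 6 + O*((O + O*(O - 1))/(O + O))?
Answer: -1381*I*sqrt(1443)/2886 ≈ -18.177*I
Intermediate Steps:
z = I*sqrt(1443) (z = sqrt(-1443) = I*sqrt(1443) ≈ 37.987*I)
F(O) = 6 + O/2 + O*(-1 + O)/2 (F(O) = 6 + O*((O + O*(-1 + O))/((2*O))) = 6 + O*((O + O*(-1 + O))*(1/(2*O))) = 6 + O*((O + O*(-1 + O))/(2*O)) = 6 + (O/2 + O*(-1 + O)/2) = 6 + O/2 + O*(-1 + O)/2)
F(37)/z = (6 + (1/2)*37**2)/((I*sqrt(1443))) = (6 + (1/2)*1369)*(-I*sqrt(1443)/1443) = (6 + 1369/2)*(-I*sqrt(1443)/1443) = 1381*(-I*sqrt(1443)/1443)/2 = -1381*I*sqrt(1443)/2886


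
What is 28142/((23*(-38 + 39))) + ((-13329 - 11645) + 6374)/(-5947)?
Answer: 167788274/136781 ≈ 1226.7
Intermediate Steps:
28142/((23*(-38 + 39))) + ((-13329 - 11645) + 6374)/(-5947) = 28142/((23*1)) + (-24974 + 6374)*(-1/5947) = 28142/23 - 18600*(-1/5947) = 28142*(1/23) + 18600/5947 = 28142/23 + 18600/5947 = 167788274/136781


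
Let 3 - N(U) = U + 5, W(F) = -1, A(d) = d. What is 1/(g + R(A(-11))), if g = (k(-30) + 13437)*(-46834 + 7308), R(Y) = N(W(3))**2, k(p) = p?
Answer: -1/529925081 ≈ -1.8871e-9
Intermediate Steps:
N(U) = -2 - U (N(U) = 3 - (U + 5) = 3 - (5 + U) = 3 + (-5 - U) = -2 - U)
R(Y) = 1 (R(Y) = (-2 - 1*(-1))**2 = (-2 + 1)**2 = (-1)**2 = 1)
g = -529925082 (g = (-30 + 13437)*(-46834 + 7308) = 13407*(-39526) = -529925082)
1/(g + R(A(-11))) = 1/(-529925082 + 1) = 1/(-529925081) = -1/529925081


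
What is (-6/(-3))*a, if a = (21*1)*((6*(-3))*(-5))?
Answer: 3780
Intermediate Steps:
a = 1890 (a = 21*(-18*(-5)) = 21*90 = 1890)
(-6/(-3))*a = -6/(-3)*1890 = -6*(-1/3)*1890 = 2*1890 = 3780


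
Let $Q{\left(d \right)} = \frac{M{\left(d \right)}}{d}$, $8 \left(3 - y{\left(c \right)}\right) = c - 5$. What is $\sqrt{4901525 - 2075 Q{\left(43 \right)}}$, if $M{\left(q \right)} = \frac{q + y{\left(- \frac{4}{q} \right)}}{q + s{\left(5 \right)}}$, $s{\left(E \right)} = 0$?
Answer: $\frac{5 \sqrt{10724582170842}}{7396} \approx 2213.9$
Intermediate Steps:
$y{\left(c \right)} = \frac{29}{8} - \frac{c}{8}$ ($y{\left(c \right)} = 3 - \frac{c - 5}{8} = 3 - \frac{-5 + c}{8} = 3 - \left(- \frac{5}{8} + \frac{c}{8}\right) = \frac{29}{8} - \frac{c}{8}$)
$M{\left(q \right)} = \frac{\frac{29}{8} + q + \frac{1}{2 q}}{q}$ ($M{\left(q \right)} = \frac{q + \left(\frac{29}{8} - \frac{\left(-4\right) \frac{1}{q}}{8}\right)}{q + 0} = \frac{q + \left(\frac{29}{8} + \frac{1}{2 q}\right)}{q} = \frac{\frac{29}{8} + q + \frac{1}{2 q}}{q}$)
$Q{\left(d \right)} = \frac{1 + \frac{1}{2 d^{2}} + \frac{29}{8 d}}{d}$
$\sqrt{4901525 - 2075 Q{\left(43 \right)}} = \sqrt{4901525 - 2075 \frac{4 + 8 \cdot 43^{2} + 29 \cdot 43}{8 \cdot 79507}} = \sqrt{4901525 - 2075 \cdot \frac{1}{8} \cdot \frac{1}{79507} \left(4 + 8 \cdot 1849 + 1247\right)} = \sqrt{4901525 - 2075 \cdot \frac{1}{8} \cdot \frac{1}{79507} \left(4 + 14792 + 1247\right)} = \sqrt{4901525 - 2075 \cdot \frac{1}{8} \cdot \frac{1}{79507} \cdot 16043} = \sqrt{4901525 - \frac{33289225}{636056}} = \sqrt{\frac{3117611096175}{636056}} = \frac{5 \sqrt{10724582170842}}{7396}$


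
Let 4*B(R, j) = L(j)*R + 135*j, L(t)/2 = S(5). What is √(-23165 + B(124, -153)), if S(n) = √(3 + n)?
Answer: √(-113315 + 496*√2)/2 ≈ 167.79*I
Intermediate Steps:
L(t) = 4*√2 (L(t) = 2*√(3 + 5) = 2*√8 = 2*(2*√2) = 4*√2)
B(R, j) = 135*j/4 + R*√2 (B(R, j) = ((4*√2)*R + 135*j)/4 = (4*R*√2 + 135*j)/4 = (135*j + 4*R*√2)/4 = 135*j/4 + R*√2)
√(-23165 + B(124, -153)) = √(-23165 + ((135/4)*(-153) + 124*√2)) = √(-23165 + (-20655/4 + 124*√2)) = √(-113315/4 + 124*√2)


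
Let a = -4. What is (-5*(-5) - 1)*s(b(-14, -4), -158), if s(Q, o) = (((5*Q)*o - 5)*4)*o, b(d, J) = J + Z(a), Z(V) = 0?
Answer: -47855040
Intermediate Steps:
b(d, J) = J (b(d, J) = J + 0 = J)
s(Q, o) = o*(-20 + 20*Q*o) (s(Q, o) = ((5*Q*o - 5)*4)*o = ((-5 + 5*Q*o)*4)*o = (-20 + 20*Q*o)*o = o*(-20 + 20*Q*o))
(-5*(-5) - 1)*s(b(-14, -4), -158) = (-5*(-5) - 1)*(20*(-158)*(-1 - 4*(-158))) = (25 - 1)*(20*(-158)*(-1 + 632)) = 24*(20*(-158)*631) = 24*(-1993960) = -47855040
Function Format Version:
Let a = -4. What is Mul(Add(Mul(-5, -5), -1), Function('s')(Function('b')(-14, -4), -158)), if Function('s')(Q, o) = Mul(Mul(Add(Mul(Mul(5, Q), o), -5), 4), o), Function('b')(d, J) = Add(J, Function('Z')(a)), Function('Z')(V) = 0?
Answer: -47855040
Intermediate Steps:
Function('b')(d, J) = J (Function('b')(d, J) = Add(J, 0) = J)
Function('s')(Q, o) = Mul(o, Add(-20, Mul(20, Q, o))) (Function('s')(Q, o) = Mul(Mul(Add(Mul(5, Q, o), -5), 4), o) = Mul(Mul(Add(-5, Mul(5, Q, o)), 4), o) = Mul(Add(-20, Mul(20, Q, o)), o) = Mul(o, Add(-20, Mul(20, Q, o))))
Mul(Add(Mul(-5, -5), -1), Function('s')(Function('b')(-14, -4), -158)) = Mul(Add(Mul(-5, -5), -1), Mul(20, -158, Add(-1, Mul(-4, -158)))) = Mul(Add(25, -1), Mul(20, -158, Add(-1, 632))) = Mul(24, Mul(20, -158, 631)) = Mul(24, -1993960) = -47855040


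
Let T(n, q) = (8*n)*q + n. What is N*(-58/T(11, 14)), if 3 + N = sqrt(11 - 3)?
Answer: 174/1243 - 116*sqrt(2)/1243 ≈ 0.0080058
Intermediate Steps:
T(n, q) = n + 8*n*q (T(n, q) = 8*n*q + n = n + 8*n*q)
N = -3 + 2*sqrt(2) (N = -3 + sqrt(11 - 3) = -3 + sqrt(8) = -3 + 2*sqrt(2) ≈ -0.17157)
N*(-58/T(11, 14)) = (-3 + 2*sqrt(2))*(-58*1/(11*(1 + 8*14))) = (-3 + 2*sqrt(2))*(-58*1/(11*(1 + 112))) = (-3 + 2*sqrt(2))*(-58/(11*113)) = (-3 + 2*sqrt(2))*(-58/1243) = 174/1243 - 116*sqrt(2)/1243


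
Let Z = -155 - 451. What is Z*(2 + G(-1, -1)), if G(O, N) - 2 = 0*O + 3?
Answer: -4242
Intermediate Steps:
G(O, N) = 5 (G(O, N) = 2 + (0*O + 3) = 2 + (0 + 3) = 2 + 3 = 5)
Z = -606
Z*(2 + G(-1, -1)) = -606*(2 + 5) = -606*7 = -4242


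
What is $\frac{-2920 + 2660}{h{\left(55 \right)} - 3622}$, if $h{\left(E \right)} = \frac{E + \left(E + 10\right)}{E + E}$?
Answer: $\frac{286}{3983} \approx 0.071805$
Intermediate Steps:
$h{\left(E \right)} = \frac{10 + 2 E}{2 E}$ ($h{\left(E \right)} = \frac{E + \left(10 + E\right)}{2 E} = \left(10 + 2 E\right) \frac{1}{2 E} = \frac{10 + 2 E}{2 E}$)
$\frac{-2920 + 2660}{h{\left(55 \right)} - 3622} = \frac{-2920 + 2660}{\frac{5 + 55}{55} - 3622} = - \frac{260}{\frac{1}{55} \cdot 60 - 3622} = - \frac{260}{\frac{12}{11} - 3622} = - \frac{260}{- \frac{39830}{11}} = \left(-260\right) \left(- \frac{11}{39830}\right) = \frac{286}{3983}$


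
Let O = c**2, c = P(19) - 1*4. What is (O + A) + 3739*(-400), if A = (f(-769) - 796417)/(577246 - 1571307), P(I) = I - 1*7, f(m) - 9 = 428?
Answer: -1486653215716/994061 ≈ -1.4955e+6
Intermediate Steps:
f(m) = 437 (f(m) = 9 + 428 = 437)
P(I) = -7 + I (P(I) = I - 7 = -7 + I)
c = 8 (c = (-7 + 19) - 1*4 = 12 - 4 = 8)
A = 795980/994061 (A = (437 - 796417)/(577246 - 1571307) = -795980/(-994061) = -795980*(-1/994061) = 795980/994061 ≈ 0.80074)
O = 64 (O = 8**2 = 64)
(O + A) + 3739*(-400) = (64 + 795980/994061) + 3739*(-400) = 64415884/994061 - 1495600 = -1486653215716/994061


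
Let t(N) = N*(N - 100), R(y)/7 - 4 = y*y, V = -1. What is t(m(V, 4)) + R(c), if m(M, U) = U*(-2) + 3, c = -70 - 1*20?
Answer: 57253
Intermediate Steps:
c = -90 (c = -70 - 20 = -90)
m(M, U) = 3 - 2*U (m(M, U) = -2*U + 3 = 3 - 2*U)
R(y) = 28 + 7*y**2 (R(y) = 28 + 7*(y*y) = 28 + 7*y**2)
t(N) = N*(-100 + N)
t(m(V, 4)) + R(c) = (3 - 2*4)*(-100 + (3 - 2*4)) + (28 + 7*(-90)**2) = (3 - 8)*(-100 + (3 - 8)) + (28 + 7*8100) = -5*(-100 - 5) + (28 + 56700) = -5*(-105) + 56728 = 525 + 56728 = 57253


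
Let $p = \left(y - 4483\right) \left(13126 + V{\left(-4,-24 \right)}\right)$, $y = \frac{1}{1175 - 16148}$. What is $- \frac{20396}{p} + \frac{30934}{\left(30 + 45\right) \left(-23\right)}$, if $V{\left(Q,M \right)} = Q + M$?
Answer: $- \frac{453272085974507}{25276701807300} \approx -17.932$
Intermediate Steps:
$y = - \frac{1}{14973}$ ($y = \frac{1}{-14973} = - \frac{1}{14973} \approx -6.6787 \cdot 10^{-5}$)
$V{\left(Q,M \right)} = M + Q$
$p = - \frac{293063209360}{4991}$ ($p = \left(- \frac{1}{14973} - 4483\right) \left(13126 - 28\right) = - \frac{67123960 \left(13126 - 28\right)}{14973} = \left(- \frac{67123960}{14973}\right) 13098 = - \frac{293063209360}{4991} \approx -5.8718 \cdot 10^{7}$)
$- \frac{20396}{p} + \frac{30934}{\left(30 + 45\right) \left(-23\right)} = - \frac{20396}{- \frac{293063209360}{4991}} + \frac{30934}{\left(30 + 45\right) \left(-23\right)} = \left(-20396\right) \left(- \frac{4991}{293063209360}\right) + \frac{30934}{75 \left(-23\right)} = \frac{25449109}{73265802340} + \frac{30934}{-1725} = \frac{25449109}{73265802340} + 30934 \left(- \frac{1}{1725}\right) = \frac{25449109}{73265802340} - \frac{30934}{1725} = - \frac{453272085974507}{25276701807300}$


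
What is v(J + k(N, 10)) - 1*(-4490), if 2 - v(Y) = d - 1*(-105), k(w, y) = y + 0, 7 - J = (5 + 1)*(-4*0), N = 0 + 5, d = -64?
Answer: 4451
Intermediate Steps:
N = 5
J = 7 (J = 7 - (5 + 1)*(-4*0) = 7 - 6*0 = 7 - 1*0 = 7 + 0 = 7)
k(w, y) = y
v(Y) = -39 (v(Y) = 2 - (-64 - 1*(-105)) = 2 - (-64 + 105) = 2 - 1*41 = 2 - 41 = -39)
v(J + k(N, 10)) - 1*(-4490) = -39 - 1*(-4490) = -39 + 4490 = 4451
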